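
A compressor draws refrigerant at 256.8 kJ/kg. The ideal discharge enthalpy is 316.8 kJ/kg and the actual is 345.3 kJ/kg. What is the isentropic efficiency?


dh_ideal = 316.8 - 256.8 = 60.0 kJ/kg
dh_actual = 345.3 - 256.8 = 88.5 kJ/kg
eta_s = dh_ideal / dh_actual = 60.0 / 88.5
eta_s = 0.678

0.678


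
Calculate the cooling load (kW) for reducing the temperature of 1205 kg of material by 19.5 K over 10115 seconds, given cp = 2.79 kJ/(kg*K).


Q = m * cp * dT / t
Q = 1205 * 2.79 * 19.5 / 10115
Q = 6.481 kW

6.481


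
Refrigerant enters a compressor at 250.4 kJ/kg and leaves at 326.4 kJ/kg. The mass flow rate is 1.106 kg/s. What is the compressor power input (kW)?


dh = 326.4 - 250.4 = 76.0 kJ/kg
W = m_dot * dh = 1.106 * 76.0 = 84.06 kW

84.06


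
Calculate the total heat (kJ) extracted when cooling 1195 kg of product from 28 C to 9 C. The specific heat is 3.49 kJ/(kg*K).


dT = 28 - (9) = 19 K
Q = m * cp * dT = 1195 * 3.49 * 19
Q = 79240 kJ

79240


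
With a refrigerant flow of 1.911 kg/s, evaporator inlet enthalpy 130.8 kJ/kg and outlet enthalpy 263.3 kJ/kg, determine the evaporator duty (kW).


dh = 263.3 - 130.8 = 132.5 kJ/kg
Q_evap = m_dot * dh = 1.911 * 132.5
Q_evap = 253.21 kW

253.21


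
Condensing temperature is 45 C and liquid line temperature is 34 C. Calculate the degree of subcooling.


Subcooling = T_cond - T_liquid
Subcooling = 45 - 34
Subcooling = 11 K

11


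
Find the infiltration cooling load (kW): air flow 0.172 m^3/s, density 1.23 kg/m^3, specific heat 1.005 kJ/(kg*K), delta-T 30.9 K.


Q = V_dot * rho * cp * dT
Q = 0.172 * 1.23 * 1.005 * 30.9
Q = 6.57 kW

6.57


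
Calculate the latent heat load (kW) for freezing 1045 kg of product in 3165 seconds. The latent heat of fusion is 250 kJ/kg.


Q_lat = m * h_fg / t
Q_lat = 1045 * 250 / 3165
Q_lat = 82.54 kW

82.54


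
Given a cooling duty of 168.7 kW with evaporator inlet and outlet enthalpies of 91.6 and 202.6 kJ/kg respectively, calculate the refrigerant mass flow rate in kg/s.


dh = 202.6 - 91.6 = 111.0 kJ/kg
m_dot = Q / dh = 168.7 / 111.0 = 1.5198 kg/s

1.5198


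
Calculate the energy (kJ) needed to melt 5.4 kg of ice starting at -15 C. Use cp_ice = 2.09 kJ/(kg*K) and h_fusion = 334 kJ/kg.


Sensible heat = cp * dT = 2.09 * 15 = 31.35 kJ/kg
Total per kg = 31.35 + 334 = 365.35 kJ/kg
Q = m * total = 5.4 * 365.35
Q = 1972.9 kJ

1972.9


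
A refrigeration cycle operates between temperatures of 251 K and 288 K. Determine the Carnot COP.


dT = 288 - 251 = 37 K
COP_carnot = T_cold / dT = 251 / 37
COP_carnot = 6.784

6.784


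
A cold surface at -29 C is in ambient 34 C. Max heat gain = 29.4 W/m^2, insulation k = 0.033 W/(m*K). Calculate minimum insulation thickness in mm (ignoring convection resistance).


dT = 34 - (-29) = 63 K
thickness = k * dT / q_max * 1000
thickness = 0.033 * 63 / 29.4 * 1000
thickness = 70.7 mm

70.7


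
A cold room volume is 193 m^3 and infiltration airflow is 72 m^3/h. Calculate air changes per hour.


ACH = flow / volume
ACH = 72 / 193
ACH = 0.373

0.373


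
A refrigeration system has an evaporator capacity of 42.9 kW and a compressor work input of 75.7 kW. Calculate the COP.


COP = Q_evap / W
COP = 42.9 / 75.7
COP = 0.567

0.567


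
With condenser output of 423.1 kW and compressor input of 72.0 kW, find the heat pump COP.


COP_hp = Q_cond / W
COP_hp = 423.1 / 72.0
COP_hp = 5.876

5.876


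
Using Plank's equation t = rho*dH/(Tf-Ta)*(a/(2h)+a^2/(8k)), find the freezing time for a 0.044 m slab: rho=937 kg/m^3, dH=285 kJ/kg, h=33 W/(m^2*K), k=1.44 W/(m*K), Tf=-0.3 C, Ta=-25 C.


dT = -0.3 - (-25) = 24.7 K
term1 = a/(2h) = 0.044/(2*33) = 0.0006666666667
term2 = a^2/(8k) = 0.044^2/(8*1.44) = 0.0001680555556
t = rho*dH*1000/dT * (term1 + term2)
t = 937*285*1000/24.7 * (0.0006666666667 + 0.0001680555556)
t = 9025 s

9025


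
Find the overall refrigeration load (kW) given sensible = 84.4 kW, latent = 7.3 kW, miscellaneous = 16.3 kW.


Q_total = Q_s + Q_l + Q_misc
Q_total = 84.4 + 7.3 + 16.3
Q_total = 108.0 kW

108.0


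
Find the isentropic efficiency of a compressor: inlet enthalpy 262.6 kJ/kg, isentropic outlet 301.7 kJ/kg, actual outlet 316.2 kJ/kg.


dh_ideal = 301.7 - 262.6 = 39.1 kJ/kg
dh_actual = 316.2 - 262.6 = 53.6 kJ/kg
eta_s = dh_ideal / dh_actual = 39.1 / 53.6
eta_s = 0.7295

0.7295


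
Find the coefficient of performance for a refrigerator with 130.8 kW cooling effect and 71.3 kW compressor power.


COP = Q_evap / W
COP = 130.8 / 71.3
COP = 1.835

1.835


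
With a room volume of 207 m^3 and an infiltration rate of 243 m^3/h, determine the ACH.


ACH = flow / volume
ACH = 243 / 207
ACH = 1.174

1.174


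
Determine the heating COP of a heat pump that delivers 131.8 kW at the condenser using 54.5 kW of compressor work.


COP_hp = Q_cond / W
COP_hp = 131.8 / 54.5
COP_hp = 2.418

2.418


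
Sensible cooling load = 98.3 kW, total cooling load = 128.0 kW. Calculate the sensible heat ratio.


SHR = Q_sensible / Q_total
SHR = 98.3 / 128.0
SHR = 0.768

0.768


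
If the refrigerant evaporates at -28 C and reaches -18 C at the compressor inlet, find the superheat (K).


Superheat = T_suction - T_evap
Superheat = -18 - (-28)
Superheat = 10 K

10


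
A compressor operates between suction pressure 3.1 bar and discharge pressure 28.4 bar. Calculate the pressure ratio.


PR = P_high / P_low
PR = 28.4 / 3.1
PR = 9.161

9.161


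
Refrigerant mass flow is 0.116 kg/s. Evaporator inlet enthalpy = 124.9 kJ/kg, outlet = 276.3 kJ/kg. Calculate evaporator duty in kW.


dh = 276.3 - 124.9 = 151.4 kJ/kg
Q_evap = m_dot * dh = 0.116 * 151.4
Q_evap = 17.56 kW

17.56


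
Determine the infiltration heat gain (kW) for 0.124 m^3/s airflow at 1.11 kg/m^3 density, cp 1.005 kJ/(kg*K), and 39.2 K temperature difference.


Q = V_dot * rho * cp * dT
Q = 0.124 * 1.11 * 1.005 * 39.2
Q = 5.422 kW

5.422


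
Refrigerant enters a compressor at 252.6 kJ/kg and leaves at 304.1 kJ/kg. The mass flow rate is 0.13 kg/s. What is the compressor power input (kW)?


dh = 304.1 - 252.6 = 51.5 kJ/kg
W = m_dot * dh = 0.13 * 51.5 = 6.7 kW

6.7


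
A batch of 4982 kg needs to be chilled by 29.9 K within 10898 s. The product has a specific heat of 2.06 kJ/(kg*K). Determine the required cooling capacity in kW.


Q = m * cp * dT / t
Q = 4982 * 2.06 * 29.9 / 10898
Q = 28.158 kW

28.158


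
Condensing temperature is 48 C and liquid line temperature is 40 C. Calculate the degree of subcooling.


Subcooling = T_cond - T_liquid
Subcooling = 48 - 40
Subcooling = 8 K

8


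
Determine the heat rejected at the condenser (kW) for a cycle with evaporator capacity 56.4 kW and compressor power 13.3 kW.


Q_cond = Q_evap + W
Q_cond = 56.4 + 13.3
Q_cond = 69.7 kW

69.7


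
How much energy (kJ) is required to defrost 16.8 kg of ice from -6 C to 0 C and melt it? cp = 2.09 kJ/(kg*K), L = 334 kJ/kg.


Sensible heat = cp * dT = 2.09 * 6 = 12.54 kJ/kg
Total per kg = 12.54 + 334 = 346.54 kJ/kg
Q = m * total = 16.8 * 346.54
Q = 5821.9 kJ

5821.9


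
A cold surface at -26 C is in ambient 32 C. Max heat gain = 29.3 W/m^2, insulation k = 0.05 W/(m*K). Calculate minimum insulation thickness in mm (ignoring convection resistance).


dT = 32 - (-26) = 58 K
thickness = k * dT / q_max * 1000
thickness = 0.05 * 58 / 29.3 * 1000
thickness = 99.0 mm

99.0


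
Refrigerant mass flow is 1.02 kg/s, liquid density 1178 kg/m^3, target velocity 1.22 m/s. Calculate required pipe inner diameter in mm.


A = m_dot / (rho * v) = 1.02 / (1178 * 1.22) = 0.0007097330847 m^2
d = sqrt(4*A/pi) * 1000
d = 30.1 mm

30.1


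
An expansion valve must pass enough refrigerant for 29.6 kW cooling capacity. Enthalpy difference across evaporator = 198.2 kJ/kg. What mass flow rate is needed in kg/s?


m_dot = Q / dh
m_dot = 29.6 / 198.2
m_dot = 0.1493 kg/s

0.1493


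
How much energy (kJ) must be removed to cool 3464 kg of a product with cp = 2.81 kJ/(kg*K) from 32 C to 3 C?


dT = 32 - (3) = 29 K
Q = m * cp * dT = 3464 * 2.81 * 29
Q = 282281 kJ

282281


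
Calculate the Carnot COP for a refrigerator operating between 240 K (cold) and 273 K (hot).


dT = 273 - 240 = 33 K
COP_carnot = T_cold / dT = 240 / 33
COP_carnot = 7.273

7.273


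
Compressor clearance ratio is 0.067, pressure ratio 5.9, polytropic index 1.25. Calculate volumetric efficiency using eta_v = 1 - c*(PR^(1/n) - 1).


PR^(1/n) = 5.9^(1/1.25) = 4.13696274
eta_v = 1 - 0.067 * (4.13696274 - 1)
eta_v = 0.7898

0.7898


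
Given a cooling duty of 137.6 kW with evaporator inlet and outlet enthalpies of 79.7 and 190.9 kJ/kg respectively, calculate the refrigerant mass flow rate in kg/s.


dh = 190.9 - 79.7 = 111.2 kJ/kg
m_dot = Q / dh = 137.6 / 111.2 = 1.2374 kg/s

1.2374


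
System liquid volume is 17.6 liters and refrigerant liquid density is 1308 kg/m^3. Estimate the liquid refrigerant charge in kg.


Charge = V * rho / 1000
Charge = 17.6 * 1308 / 1000
Charge = 23.02 kg

23.02


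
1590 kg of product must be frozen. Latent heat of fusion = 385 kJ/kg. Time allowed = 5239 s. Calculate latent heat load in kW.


Q_lat = m * h_fg / t
Q_lat = 1590 * 385 / 5239
Q_lat = 116.84 kW

116.84


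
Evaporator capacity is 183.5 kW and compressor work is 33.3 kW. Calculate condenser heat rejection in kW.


Q_cond = Q_evap + W
Q_cond = 183.5 + 33.3
Q_cond = 216.8 kW

216.8


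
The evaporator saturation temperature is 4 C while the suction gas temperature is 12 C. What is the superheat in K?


Superheat = T_suction - T_evap
Superheat = 12 - (4)
Superheat = 8 K

8


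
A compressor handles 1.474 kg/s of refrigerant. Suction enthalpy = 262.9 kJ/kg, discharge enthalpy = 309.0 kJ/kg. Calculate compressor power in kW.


dh = 309.0 - 262.9 = 46.1 kJ/kg
W = m_dot * dh = 1.474 * 46.1 = 67.95 kW

67.95


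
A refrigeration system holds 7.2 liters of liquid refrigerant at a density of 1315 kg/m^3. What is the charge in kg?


Charge = V * rho / 1000
Charge = 7.2 * 1315 / 1000
Charge = 9.47 kg

9.47


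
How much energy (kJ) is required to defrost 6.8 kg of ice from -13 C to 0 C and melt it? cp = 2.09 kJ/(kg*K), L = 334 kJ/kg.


Sensible heat = cp * dT = 2.09 * 13 = 27.17 kJ/kg
Total per kg = 27.17 + 334 = 361.17 kJ/kg
Q = m * total = 6.8 * 361.17
Q = 2456.0 kJ

2456.0


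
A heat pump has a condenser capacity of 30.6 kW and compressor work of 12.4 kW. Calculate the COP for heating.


COP_hp = Q_cond / W
COP_hp = 30.6 / 12.4
COP_hp = 2.468

2.468


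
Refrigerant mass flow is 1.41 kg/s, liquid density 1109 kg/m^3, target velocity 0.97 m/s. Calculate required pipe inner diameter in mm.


A = m_dot / (rho * v) = 1.41 / (1109 * 0.97) = 0.001310737825 m^2
d = sqrt(4*A/pi) * 1000
d = 40.9 mm

40.9


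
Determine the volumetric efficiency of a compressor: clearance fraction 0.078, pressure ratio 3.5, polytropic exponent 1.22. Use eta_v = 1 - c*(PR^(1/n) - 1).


PR^(1/n) = 3.5^(1/1.22) = 2.79227002
eta_v = 1 - 0.078 * (2.79227002 - 1)
eta_v = 0.8602

0.8602


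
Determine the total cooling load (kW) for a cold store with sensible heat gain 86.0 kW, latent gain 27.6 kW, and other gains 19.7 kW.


Q_total = Q_s + Q_l + Q_misc
Q_total = 86.0 + 27.6 + 19.7
Q_total = 133.3 kW

133.3


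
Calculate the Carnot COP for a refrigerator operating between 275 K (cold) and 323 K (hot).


dT = 323 - 275 = 48 K
COP_carnot = T_cold / dT = 275 / 48
COP_carnot = 5.729

5.729


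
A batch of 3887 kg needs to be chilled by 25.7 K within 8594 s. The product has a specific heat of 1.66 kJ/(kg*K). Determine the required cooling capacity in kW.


Q = m * cp * dT / t
Q = 3887 * 1.66 * 25.7 / 8594
Q = 19.296 kW

19.296


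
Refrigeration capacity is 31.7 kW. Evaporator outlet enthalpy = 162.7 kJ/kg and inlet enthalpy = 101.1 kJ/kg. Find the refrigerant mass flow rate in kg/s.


dh = 162.7 - 101.1 = 61.6 kJ/kg
m_dot = Q / dh = 31.7 / 61.6 = 0.5146 kg/s

0.5146


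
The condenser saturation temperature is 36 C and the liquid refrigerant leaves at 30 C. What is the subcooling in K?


Subcooling = T_cond - T_liquid
Subcooling = 36 - 30
Subcooling = 6 K

6


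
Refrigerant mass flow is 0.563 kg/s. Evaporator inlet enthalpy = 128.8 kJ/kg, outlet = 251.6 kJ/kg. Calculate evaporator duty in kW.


dh = 251.6 - 128.8 = 122.8 kJ/kg
Q_evap = m_dot * dh = 0.563 * 122.8
Q_evap = 69.14 kW

69.14


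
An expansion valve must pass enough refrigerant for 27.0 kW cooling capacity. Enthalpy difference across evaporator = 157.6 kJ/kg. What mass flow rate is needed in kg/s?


m_dot = Q / dh
m_dot = 27.0 / 157.6
m_dot = 0.1713 kg/s

0.1713


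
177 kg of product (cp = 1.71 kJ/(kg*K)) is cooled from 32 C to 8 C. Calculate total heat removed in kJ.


dT = 32 - (8) = 24 K
Q = m * cp * dT = 177 * 1.71 * 24
Q = 7264 kJ

7264


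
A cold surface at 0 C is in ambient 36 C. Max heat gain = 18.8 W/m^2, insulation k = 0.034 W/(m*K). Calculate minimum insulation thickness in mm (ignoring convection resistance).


dT = 36 - (0) = 36 K
thickness = k * dT / q_max * 1000
thickness = 0.034 * 36 / 18.8 * 1000
thickness = 65.1 mm

65.1


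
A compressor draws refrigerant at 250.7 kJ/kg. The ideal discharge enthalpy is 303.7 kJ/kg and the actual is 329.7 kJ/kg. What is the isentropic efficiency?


dh_ideal = 303.7 - 250.7 = 53.0 kJ/kg
dh_actual = 329.7 - 250.7 = 79.0 kJ/kg
eta_s = dh_ideal / dh_actual = 53.0 / 79.0
eta_s = 0.6709

0.6709


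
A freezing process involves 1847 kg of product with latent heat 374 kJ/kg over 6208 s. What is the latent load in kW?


Q_lat = m * h_fg / t
Q_lat = 1847 * 374 / 6208
Q_lat = 111.27 kW

111.27


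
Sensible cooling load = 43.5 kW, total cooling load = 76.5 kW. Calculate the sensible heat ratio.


SHR = Q_sensible / Q_total
SHR = 43.5 / 76.5
SHR = 0.569

0.569


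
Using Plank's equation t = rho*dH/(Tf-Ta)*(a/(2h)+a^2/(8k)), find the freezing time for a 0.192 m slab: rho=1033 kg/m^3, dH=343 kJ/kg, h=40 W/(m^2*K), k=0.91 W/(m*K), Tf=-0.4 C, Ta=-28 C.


dT = -0.4 - (-28) = 27.6 K
term1 = a/(2h) = 0.192/(2*40) = 0.0024
term2 = a^2/(8k) = 0.192^2/(8*0.91) = 0.005063736264
t = rho*dH*1000/dT * (term1 + term2)
t = 1033*343*1000/27.6 * (0.0024 + 0.005063736264)
t = 95817 s

95817


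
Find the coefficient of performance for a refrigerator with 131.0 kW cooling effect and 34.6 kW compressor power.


COP = Q_evap / W
COP = 131.0 / 34.6
COP = 3.786

3.786


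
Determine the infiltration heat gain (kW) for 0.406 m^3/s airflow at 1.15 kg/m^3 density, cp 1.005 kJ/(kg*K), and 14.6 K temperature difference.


Q = V_dot * rho * cp * dT
Q = 0.406 * 1.15 * 1.005 * 14.6
Q = 6.851 kW

6.851


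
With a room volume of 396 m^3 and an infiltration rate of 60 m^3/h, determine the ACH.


ACH = flow / volume
ACH = 60 / 396
ACH = 0.152

0.152


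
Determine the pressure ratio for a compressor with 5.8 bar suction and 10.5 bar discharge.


PR = P_high / P_low
PR = 10.5 / 5.8
PR = 1.81

1.81


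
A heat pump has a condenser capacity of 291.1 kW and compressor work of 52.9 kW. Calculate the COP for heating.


COP_hp = Q_cond / W
COP_hp = 291.1 / 52.9
COP_hp = 5.503

5.503


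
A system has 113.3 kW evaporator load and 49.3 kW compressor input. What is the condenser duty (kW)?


Q_cond = Q_evap + W
Q_cond = 113.3 + 49.3
Q_cond = 162.6 kW

162.6


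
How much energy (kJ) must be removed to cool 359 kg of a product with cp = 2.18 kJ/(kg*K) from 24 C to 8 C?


dT = 24 - (8) = 16 K
Q = m * cp * dT = 359 * 2.18 * 16
Q = 12522 kJ

12522


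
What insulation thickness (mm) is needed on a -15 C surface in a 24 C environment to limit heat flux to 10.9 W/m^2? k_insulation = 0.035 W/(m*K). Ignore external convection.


dT = 24 - (-15) = 39 K
thickness = k * dT / q_max * 1000
thickness = 0.035 * 39 / 10.9 * 1000
thickness = 125.2 mm

125.2


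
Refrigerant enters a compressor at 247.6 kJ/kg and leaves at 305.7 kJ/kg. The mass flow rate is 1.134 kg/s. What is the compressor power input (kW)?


dh = 305.7 - 247.6 = 58.1 kJ/kg
W = m_dot * dh = 1.134 * 58.1 = 65.89 kW

65.89


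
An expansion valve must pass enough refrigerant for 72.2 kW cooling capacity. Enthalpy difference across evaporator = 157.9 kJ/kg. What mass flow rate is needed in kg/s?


m_dot = Q / dh
m_dot = 72.2 / 157.9
m_dot = 0.4573 kg/s

0.4573


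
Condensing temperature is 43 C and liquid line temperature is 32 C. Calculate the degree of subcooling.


Subcooling = T_cond - T_liquid
Subcooling = 43 - 32
Subcooling = 11 K

11


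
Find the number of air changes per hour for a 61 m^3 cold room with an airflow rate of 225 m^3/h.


ACH = flow / volume
ACH = 225 / 61
ACH = 3.689

3.689


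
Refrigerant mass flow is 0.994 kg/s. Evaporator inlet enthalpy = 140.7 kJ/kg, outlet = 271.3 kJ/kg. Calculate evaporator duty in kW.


dh = 271.3 - 140.7 = 130.6 kJ/kg
Q_evap = m_dot * dh = 0.994 * 130.6
Q_evap = 129.82 kW

129.82


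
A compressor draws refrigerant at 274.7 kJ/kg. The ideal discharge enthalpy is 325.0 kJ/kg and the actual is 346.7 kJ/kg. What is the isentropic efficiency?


dh_ideal = 325.0 - 274.7 = 50.3 kJ/kg
dh_actual = 346.7 - 274.7 = 72.0 kJ/kg
eta_s = dh_ideal / dh_actual = 50.3 / 72.0
eta_s = 0.6986

0.6986


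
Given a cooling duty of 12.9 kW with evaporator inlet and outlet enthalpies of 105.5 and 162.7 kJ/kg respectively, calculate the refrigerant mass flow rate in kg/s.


dh = 162.7 - 105.5 = 57.2 kJ/kg
m_dot = Q / dh = 12.9 / 57.2 = 0.2255 kg/s

0.2255


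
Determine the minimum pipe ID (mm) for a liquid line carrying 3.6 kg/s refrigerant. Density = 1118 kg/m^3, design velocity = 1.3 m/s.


A = m_dot / (rho * v) = 3.6 / (1118 * 1.3) = 0.002476950599 m^2
d = sqrt(4*A/pi) * 1000
d = 56.2 mm

56.2


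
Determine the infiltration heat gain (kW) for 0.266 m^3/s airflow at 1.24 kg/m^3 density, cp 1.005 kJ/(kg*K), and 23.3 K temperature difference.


Q = V_dot * rho * cp * dT
Q = 0.266 * 1.24 * 1.005 * 23.3
Q = 7.724 kW

7.724


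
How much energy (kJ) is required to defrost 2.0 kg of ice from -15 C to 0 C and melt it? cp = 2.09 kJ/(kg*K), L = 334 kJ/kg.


Sensible heat = cp * dT = 2.09 * 15 = 31.35 kJ/kg
Total per kg = 31.35 + 334 = 365.35 kJ/kg
Q = m * total = 2.0 * 365.35
Q = 730.7 kJ

730.7


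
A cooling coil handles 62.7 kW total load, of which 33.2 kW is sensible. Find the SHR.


SHR = Q_sensible / Q_total
SHR = 33.2 / 62.7
SHR = 0.53

0.53


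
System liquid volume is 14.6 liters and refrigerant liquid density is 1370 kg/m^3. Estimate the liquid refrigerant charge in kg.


Charge = V * rho / 1000
Charge = 14.6 * 1370 / 1000
Charge = 20.0 kg

20.0


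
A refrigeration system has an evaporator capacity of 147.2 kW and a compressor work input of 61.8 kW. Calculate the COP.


COP = Q_evap / W
COP = 147.2 / 61.8
COP = 2.382

2.382


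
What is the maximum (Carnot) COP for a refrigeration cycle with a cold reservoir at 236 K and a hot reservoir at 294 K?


dT = 294 - 236 = 58 K
COP_carnot = T_cold / dT = 236 / 58
COP_carnot = 4.069

4.069


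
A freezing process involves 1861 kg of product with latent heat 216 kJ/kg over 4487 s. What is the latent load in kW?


Q_lat = m * h_fg / t
Q_lat = 1861 * 216 / 4487
Q_lat = 89.59 kW

89.59


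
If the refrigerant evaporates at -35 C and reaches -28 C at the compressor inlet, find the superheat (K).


Superheat = T_suction - T_evap
Superheat = -28 - (-35)
Superheat = 7 K

7


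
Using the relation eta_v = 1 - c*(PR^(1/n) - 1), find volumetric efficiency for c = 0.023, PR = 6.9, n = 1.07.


PR^(1/n) = 6.9^(1/1.07) = 6.08094552
eta_v = 1 - 0.023 * (6.08094552 - 1)
eta_v = 0.8831

0.8831


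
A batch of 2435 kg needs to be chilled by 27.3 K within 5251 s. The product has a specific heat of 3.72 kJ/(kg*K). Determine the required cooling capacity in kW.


Q = m * cp * dT / t
Q = 2435 * 3.72 * 27.3 / 5251
Q = 47.094 kW

47.094


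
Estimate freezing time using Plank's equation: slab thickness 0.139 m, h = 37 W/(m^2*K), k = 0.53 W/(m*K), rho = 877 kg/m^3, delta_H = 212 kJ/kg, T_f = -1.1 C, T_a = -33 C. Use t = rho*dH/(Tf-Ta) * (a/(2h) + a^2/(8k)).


dT = -1.1 - (-33) = 31.9 K
term1 = a/(2h) = 0.139/(2*37) = 0.001878378378
term2 = a^2/(8k) = 0.139^2/(8*0.53) = 0.004556839623
t = rho*dH*1000/dT * (term1 + term2)
t = 877*212*1000/31.9 * (0.001878378378 + 0.004556839623)
t = 37507 s

37507


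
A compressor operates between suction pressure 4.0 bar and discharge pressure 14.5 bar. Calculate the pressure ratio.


PR = P_high / P_low
PR = 14.5 / 4.0
PR = 3.625

3.625


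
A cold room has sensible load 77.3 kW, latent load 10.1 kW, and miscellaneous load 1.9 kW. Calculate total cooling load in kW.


Q_total = Q_s + Q_l + Q_misc
Q_total = 77.3 + 10.1 + 1.9
Q_total = 89.3 kW

89.3


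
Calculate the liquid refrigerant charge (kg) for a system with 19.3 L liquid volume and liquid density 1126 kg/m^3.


Charge = V * rho / 1000
Charge = 19.3 * 1126 / 1000
Charge = 21.73 kg

21.73


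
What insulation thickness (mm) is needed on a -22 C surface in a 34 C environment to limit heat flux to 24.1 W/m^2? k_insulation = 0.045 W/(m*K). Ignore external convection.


dT = 34 - (-22) = 56 K
thickness = k * dT / q_max * 1000
thickness = 0.045 * 56 / 24.1 * 1000
thickness = 104.6 mm

104.6


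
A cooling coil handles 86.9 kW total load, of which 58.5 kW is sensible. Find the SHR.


SHR = Q_sensible / Q_total
SHR = 58.5 / 86.9
SHR = 0.673

0.673


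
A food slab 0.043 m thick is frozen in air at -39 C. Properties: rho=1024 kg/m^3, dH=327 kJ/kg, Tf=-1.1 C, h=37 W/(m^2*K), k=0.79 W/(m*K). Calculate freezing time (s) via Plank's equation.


dT = -1.1 - (-39) = 37.9 K
term1 = a/(2h) = 0.043/(2*37) = 0.0005810810811
term2 = a^2/(8k) = 0.043^2/(8*0.79) = 0.0002925632911
t = rho*dH*1000/dT * (term1 + term2)
t = 1024*327*1000/37.9 * (0.0005810810811 + 0.0002925632911)
t = 7719 s

7719


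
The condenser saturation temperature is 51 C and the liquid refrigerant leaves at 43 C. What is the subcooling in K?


Subcooling = T_cond - T_liquid
Subcooling = 51 - 43
Subcooling = 8 K

8


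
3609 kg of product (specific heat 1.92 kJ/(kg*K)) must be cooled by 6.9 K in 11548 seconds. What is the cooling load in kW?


Q = m * cp * dT / t
Q = 3609 * 1.92 * 6.9 / 11548
Q = 4.14 kW

4.14


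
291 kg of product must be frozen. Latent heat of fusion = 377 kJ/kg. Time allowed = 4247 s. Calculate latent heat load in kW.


Q_lat = m * h_fg / t
Q_lat = 291 * 377 / 4247
Q_lat = 25.83 kW

25.83


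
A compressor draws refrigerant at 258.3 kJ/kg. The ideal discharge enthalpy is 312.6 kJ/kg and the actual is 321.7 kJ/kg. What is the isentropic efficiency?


dh_ideal = 312.6 - 258.3 = 54.3 kJ/kg
dh_actual = 321.7 - 258.3 = 63.4 kJ/kg
eta_s = dh_ideal / dh_actual = 54.3 / 63.4
eta_s = 0.8565

0.8565


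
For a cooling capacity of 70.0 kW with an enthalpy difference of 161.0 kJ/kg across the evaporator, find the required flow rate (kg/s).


m_dot = Q / dh
m_dot = 70.0 / 161.0
m_dot = 0.4348 kg/s

0.4348


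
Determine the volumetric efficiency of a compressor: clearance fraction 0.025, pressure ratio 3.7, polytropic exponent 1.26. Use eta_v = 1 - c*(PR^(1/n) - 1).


PR^(1/n) = 3.7^(1/1.26) = 2.82457915
eta_v = 1 - 0.025 * (2.82457915 - 1)
eta_v = 0.9544

0.9544


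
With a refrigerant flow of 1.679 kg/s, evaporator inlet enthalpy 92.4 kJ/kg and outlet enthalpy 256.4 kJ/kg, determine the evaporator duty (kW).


dh = 256.4 - 92.4 = 164.0 kJ/kg
Q_evap = m_dot * dh = 1.679 * 164.0
Q_evap = 275.36 kW

275.36


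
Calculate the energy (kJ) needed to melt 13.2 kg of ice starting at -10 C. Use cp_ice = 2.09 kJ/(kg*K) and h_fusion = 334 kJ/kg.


Sensible heat = cp * dT = 2.09 * 10 = 20.9 kJ/kg
Total per kg = 20.9 + 334 = 354.9 kJ/kg
Q = m * total = 13.2 * 354.9
Q = 4684.7 kJ

4684.7


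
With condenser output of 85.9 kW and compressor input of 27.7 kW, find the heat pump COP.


COP_hp = Q_cond / W
COP_hp = 85.9 / 27.7
COP_hp = 3.101

3.101


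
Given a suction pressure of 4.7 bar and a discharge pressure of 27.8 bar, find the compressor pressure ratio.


PR = P_high / P_low
PR = 27.8 / 4.7
PR = 5.915

5.915


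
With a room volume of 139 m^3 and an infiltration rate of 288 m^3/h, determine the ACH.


ACH = flow / volume
ACH = 288 / 139
ACH = 2.072

2.072


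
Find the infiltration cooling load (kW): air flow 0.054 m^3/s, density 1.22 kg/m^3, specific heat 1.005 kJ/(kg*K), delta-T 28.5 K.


Q = V_dot * rho * cp * dT
Q = 0.054 * 1.22 * 1.005 * 28.5
Q = 1.887 kW

1.887


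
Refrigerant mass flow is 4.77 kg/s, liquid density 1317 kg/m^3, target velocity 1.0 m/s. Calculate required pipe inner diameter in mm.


A = m_dot / (rho * v) = 4.77 / (1317 * 1.0) = 0.003621867882 m^2
d = sqrt(4*A/pi) * 1000
d = 67.9 mm

67.9


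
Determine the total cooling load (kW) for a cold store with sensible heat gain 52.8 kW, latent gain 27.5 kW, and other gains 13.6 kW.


Q_total = Q_s + Q_l + Q_misc
Q_total = 52.8 + 27.5 + 13.6
Q_total = 93.9 kW

93.9


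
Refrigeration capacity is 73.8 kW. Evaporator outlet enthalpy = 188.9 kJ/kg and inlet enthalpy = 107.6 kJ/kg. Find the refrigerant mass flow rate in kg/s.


dh = 188.9 - 107.6 = 81.3 kJ/kg
m_dot = Q / dh = 73.8 / 81.3 = 0.9077 kg/s

0.9077


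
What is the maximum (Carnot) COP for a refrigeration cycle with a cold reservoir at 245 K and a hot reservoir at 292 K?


dT = 292 - 245 = 47 K
COP_carnot = T_cold / dT = 245 / 47
COP_carnot = 5.213

5.213


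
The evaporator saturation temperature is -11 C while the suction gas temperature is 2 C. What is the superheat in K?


Superheat = T_suction - T_evap
Superheat = 2 - (-11)
Superheat = 13 K

13


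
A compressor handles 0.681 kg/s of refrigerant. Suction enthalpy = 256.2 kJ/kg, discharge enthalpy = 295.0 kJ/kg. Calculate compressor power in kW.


dh = 295.0 - 256.2 = 38.8 kJ/kg
W = m_dot * dh = 0.681 * 38.8 = 26.42 kW

26.42


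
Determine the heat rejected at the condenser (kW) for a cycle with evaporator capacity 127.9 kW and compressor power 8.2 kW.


Q_cond = Q_evap + W
Q_cond = 127.9 + 8.2
Q_cond = 136.1 kW

136.1


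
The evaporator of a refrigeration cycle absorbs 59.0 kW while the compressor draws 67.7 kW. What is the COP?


COP = Q_evap / W
COP = 59.0 / 67.7
COP = 0.871

0.871


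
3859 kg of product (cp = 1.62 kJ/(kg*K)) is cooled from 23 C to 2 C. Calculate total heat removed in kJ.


dT = 23 - (2) = 21 K
Q = m * cp * dT = 3859 * 1.62 * 21
Q = 131283 kJ

131283


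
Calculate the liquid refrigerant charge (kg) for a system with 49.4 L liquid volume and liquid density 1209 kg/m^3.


Charge = V * rho / 1000
Charge = 49.4 * 1209 / 1000
Charge = 59.72 kg

59.72


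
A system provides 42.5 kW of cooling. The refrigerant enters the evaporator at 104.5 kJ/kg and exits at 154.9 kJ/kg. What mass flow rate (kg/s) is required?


dh = 154.9 - 104.5 = 50.4 kJ/kg
m_dot = Q / dh = 42.5 / 50.4 = 0.8433 kg/s

0.8433


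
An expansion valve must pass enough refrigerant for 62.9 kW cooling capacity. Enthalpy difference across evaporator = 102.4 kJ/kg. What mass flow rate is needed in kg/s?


m_dot = Q / dh
m_dot = 62.9 / 102.4
m_dot = 0.6143 kg/s

0.6143


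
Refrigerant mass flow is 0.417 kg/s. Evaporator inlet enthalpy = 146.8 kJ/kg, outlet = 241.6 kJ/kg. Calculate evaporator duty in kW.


dh = 241.6 - 146.8 = 94.8 kJ/kg
Q_evap = m_dot * dh = 0.417 * 94.8
Q_evap = 39.53 kW

39.53


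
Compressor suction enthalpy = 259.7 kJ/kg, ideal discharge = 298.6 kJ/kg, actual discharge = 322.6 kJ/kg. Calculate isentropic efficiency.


dh_ideal = 298.6 - 259.7 = 38.9 kJ/kg
dh_actual = 322.6 - 259.7 = 62.9 kJ/kg
eta_s = dh_ideal / dh_actual = 38.9 / 62.9
eta_s = 0.6184

0.6184


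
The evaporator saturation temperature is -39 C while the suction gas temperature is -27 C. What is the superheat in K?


Superheat = T_suction - T_evap
Superheat = -27 - (-39)
Superheat = 12 K

12


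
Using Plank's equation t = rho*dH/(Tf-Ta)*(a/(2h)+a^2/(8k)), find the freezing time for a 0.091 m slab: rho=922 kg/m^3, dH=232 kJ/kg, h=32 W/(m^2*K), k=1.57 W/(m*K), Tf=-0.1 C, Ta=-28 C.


dT = -0.1 - (-28) = 27.9 K
term1 = a/(2h) = 0.091/(2*32) = 0.001421875
term2 = a^2/(8k) = 0.091^2/(8*1.57) = 0.0006593152866
t = rho*dH*1000/dT * (term1 + term2)
t = 922*232*1000/27.9 * (0.001421875 + 0.0006593152866)
t = 15956 s

15956


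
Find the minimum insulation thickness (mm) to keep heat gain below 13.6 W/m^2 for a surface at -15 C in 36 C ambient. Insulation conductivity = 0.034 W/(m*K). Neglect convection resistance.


dT = 36 - (-15) = 51 K
thickness = k * dT / q_max * 1000
thickness = 0.034 * 51 / 13.6 * 1000
thickness = 127.5 mm

127.5


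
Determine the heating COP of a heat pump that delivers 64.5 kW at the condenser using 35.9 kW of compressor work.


COP_hp = Q_cond / W
COP_hp = 64.5 / 35.9
COP_hp = 1.797

1.797


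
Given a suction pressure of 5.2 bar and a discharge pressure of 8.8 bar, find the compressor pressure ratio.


PR = P_high / P_low
PR = 8.8 / 5.2
PR = 1.692

1.692


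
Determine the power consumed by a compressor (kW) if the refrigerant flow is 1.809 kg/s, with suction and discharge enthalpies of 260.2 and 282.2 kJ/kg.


dh = 282.2 - 260.2 = 22.0 kJ/kg
W = m_dot * dh = 1.809 * 22.0 = 39.8 kW

39.8


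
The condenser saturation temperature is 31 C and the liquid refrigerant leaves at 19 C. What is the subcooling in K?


Subcooling = T_cond - T_liquid
Subcooling = 31 - 19
Subcooling = 12 K

12


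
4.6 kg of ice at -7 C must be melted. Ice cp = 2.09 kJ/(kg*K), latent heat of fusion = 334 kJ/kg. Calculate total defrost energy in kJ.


Sensible heat = cp * dT = 2.09 * 7 = 14.63 kJ/kg
Total per kg = 14.63 + 334 = 348.63 kJ/kg
Q = m * total = 4.6 * 348.63
Q = 1603.7 kJ

1603.7


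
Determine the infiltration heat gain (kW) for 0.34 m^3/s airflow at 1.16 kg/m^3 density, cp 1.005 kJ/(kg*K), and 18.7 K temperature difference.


Q = V_dot * rho * cp * dT
Q = 0.34 * 1.16 * 1.005 * 18.7
Q = 7.412 kW

7.412


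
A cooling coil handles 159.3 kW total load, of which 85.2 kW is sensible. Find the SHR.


SHR = Q_sensible / Q_total
SHR = 85.2 / 159.3
SHR = 0.535

0.535


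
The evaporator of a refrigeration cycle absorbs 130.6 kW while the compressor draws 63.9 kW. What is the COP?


COP = Q_evap / W
COP = 130.6 / 63.9
COP = 2.044

2.044


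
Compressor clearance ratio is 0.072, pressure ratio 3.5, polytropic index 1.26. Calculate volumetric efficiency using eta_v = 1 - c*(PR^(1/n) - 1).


PR^(1/n) = 3.5^(1/1.26) = 2.70271365
eta_v = 1 - 0.072 * (2.70271365 - 1)
eta_v = 0.8774

0.8774


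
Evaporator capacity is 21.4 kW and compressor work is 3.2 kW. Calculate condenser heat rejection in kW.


Q_cond = Q_evap + W
Q_cond = 21.4 + 3.2
Q_cond = 24.6 kW

24.6


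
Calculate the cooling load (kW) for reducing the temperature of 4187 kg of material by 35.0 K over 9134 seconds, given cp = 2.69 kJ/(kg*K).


Q = m * cp * dT / t
Q = 4187 * 2.69 * 35.0 / 9134
Q = 43.158 kW

43.158


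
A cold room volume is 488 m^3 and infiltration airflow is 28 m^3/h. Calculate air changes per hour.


ACH = flow / volume
ACH = 28 / 488
ACH = 0.057

0.057


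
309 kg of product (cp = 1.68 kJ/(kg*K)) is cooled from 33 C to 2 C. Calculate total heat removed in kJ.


dT = 33 - (2) = 31 K
Q = m * cp * dT = 309 * 1.68 * 31
Q = 16093 kJ

16093


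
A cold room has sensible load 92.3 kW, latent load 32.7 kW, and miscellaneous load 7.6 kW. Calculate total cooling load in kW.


Q_total = Q_s + Q_l + Q_misc
Q_total = 92.3 + 32.7 + 7.6
Q_total = 132.6 kW

132.6


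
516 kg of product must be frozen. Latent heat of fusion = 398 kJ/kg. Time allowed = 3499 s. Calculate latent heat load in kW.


Q_lat = m * h_fg / t
Q_lat = 516 * 398 / 3499
Q_lat = 58.69 kW

58.69


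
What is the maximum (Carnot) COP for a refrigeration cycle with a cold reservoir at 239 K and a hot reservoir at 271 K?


dT = 271 - 239 = 32 K
COP_carnot = T_cold / dT = 239 / 32
COP_carnot = 7.469

7.469


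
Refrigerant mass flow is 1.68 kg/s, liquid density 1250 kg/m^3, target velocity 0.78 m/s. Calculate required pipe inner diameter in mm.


A = m_dot / (rho * v) = 1.68 / (1250 * 0.78) = 0.001723076923 m^2
d = sqrt(4*A/pi) * 1000
d = 46.8 mm

46.8


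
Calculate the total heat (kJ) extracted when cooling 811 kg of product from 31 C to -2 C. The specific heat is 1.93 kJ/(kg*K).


dT = 31 - (-2) = 33 K
Q = m * cp * dT = 811 * 1.93 * 33
Q = 51653 kJ

51653


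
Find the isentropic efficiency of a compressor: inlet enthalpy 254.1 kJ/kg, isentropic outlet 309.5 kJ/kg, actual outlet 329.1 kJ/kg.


dh_ideal = 309.5 - 254.1 = 55.4 kJ/kg
dh_actual = 329.1 - 254.1 = 75.0 kJ/kg
eta_s = dh_ideal / dh_actual = 55.4 / 75.0
eta_s = 0.7387

0.7387


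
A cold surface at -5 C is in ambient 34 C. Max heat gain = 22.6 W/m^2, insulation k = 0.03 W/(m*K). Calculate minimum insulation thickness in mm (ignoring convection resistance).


dT = 34 - (-5) = 39 K
thickness = k * dT / q_max * 1000
thickness = 0.03 * 39 / 22.6 * 1000
thickness = 51.8 mm

51.8


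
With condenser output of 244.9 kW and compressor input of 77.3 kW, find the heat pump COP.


COP_hp = Q_cond / W
COP_hp = 244.9 / 77.3
COP_hp = 3.168

3.168


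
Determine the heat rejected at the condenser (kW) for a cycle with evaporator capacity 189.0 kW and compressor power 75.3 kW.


Q_cond = Q_evap + W
Q_cond = 189.0 + 75.3
Q_cond = 264.3 kW

264.3


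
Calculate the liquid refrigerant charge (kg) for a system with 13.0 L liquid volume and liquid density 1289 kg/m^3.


Charge = V * rho / 1000
Charge = 13.0 * 1289 / 1000
Charge = 16.76 kg

16.76


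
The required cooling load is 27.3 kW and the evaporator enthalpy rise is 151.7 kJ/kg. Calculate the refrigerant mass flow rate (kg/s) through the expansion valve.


m_dot = Q / dh
m_dot = 27.3 / 151.7
m_dot = 0.18 kg/s

0.18


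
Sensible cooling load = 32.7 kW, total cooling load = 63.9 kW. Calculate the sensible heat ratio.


SHR = Q_sensible / Q_total
SHR = 32.7 / 63.9
SHR = 0.512

0.512


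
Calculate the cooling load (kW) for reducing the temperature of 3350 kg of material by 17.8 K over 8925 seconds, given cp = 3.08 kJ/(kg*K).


Q = m * cp * dT / t
Q = 3350 * 3.08 * 17.8 / 8925
Q = 20.578 kW

20.578


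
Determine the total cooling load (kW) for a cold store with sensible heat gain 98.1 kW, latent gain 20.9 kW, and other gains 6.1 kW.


Q_total = Q_s + Q_l + Q_misc
Q_total = 98.1 + 20.9 + 6.1
Q_total = 125.1 kW

125.1


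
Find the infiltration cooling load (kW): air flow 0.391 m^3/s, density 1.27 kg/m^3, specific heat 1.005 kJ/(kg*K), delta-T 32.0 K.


Q = V_dot * rho * cp * dT
Q = 0.391 * 1.27 * 1.005 * 32.0
Q = 15.97 kW

15.97


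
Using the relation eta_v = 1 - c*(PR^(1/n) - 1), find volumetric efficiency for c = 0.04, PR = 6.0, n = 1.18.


PR^(1/n) = 6.0^(1/1.18) = 4.56509913
eta_v = 1 - 0.04 * (4.56509913 - 1)
eta_v = 0.8574

0.8574


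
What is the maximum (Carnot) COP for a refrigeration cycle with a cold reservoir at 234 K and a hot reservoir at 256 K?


dT = 256 - 234 = 22 K
COP_carnot = T_cold / dT = 234 / 22
COP_carnot = 10.636

10.636


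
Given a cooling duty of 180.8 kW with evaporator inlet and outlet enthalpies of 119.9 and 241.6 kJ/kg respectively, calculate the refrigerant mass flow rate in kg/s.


dh = 241.6 - 119.9 = 121.7 kJ/kg
m_dot = Q / dh = 180.8 / 121.7 = 1.4856 kg/s

1.4856


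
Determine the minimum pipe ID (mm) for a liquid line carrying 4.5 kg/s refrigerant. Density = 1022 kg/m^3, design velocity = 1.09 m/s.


A = m_dot / (rho * v) = 4.5 / (1022 * 1.09) = 0.004039569831 m^2
d = sqrt(4*A/pi) * 1000
d = 71.7 mm

71.7


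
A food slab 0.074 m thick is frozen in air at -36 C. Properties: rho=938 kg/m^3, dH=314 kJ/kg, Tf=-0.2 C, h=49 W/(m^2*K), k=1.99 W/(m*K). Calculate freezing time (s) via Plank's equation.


dT = -0.2 - (-36) = 35.8 K
term1 = a/(2h) = 0.074/(2*49) = 0.0007551020408
term2 = a^2/(8k) = 0.074^2/(8*1.99) = 0.0003439698492
t = rho*dH*1000/dT * (term1 + term2)
t = 938*314*1000/35.8 * (0.0007551020408 + 0.0003439698492)
t = 9042 s

9042


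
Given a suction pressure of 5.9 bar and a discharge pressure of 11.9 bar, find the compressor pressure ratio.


PR = P_high / P_low
PR = 11.9 / 5.9
PR = 2.017

2.017


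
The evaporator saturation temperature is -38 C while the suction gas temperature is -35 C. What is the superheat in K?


Superheat = T_suction - T_evap
Superheat = -35 - (-38)
Superheat = 3 K

3


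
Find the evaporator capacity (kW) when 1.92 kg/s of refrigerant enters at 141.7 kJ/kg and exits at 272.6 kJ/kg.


dh = 272.6 - 141.7 = 130.9 kJ/kg
Q_evap = m_dot * dh = 1.92 * 130.9
Q_evap = 251.33 kW

251.33


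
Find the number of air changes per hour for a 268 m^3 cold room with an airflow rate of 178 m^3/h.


ACH = flow / volume
ACH = 178 / 268
ACH = 0.664

0.664


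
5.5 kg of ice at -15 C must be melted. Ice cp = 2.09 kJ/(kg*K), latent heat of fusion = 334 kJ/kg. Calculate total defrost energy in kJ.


Sensible heat = cp * dT = 2.09 * 15 = 31.35 kJ/kg
Total per kg = 31.35 + 334 = 365.35 kJ/kg
Q = m * total = 5.5 * 365.35
Q = 2009.4 kJ

2009.4


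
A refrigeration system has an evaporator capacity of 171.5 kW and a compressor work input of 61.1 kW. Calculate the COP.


COP = Q_evap / W
COP = 171.5 / 61.1
COP = 2.807

2.807


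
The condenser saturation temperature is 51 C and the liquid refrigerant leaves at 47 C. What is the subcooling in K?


Subcooling = T_cond - T_liquid
Subcooling = 51 - 47
Subcooling = 4 K

4


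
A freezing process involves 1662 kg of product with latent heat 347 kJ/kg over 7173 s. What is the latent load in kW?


Q_lat = m * h_fg / t
Q_lat = 1662 * 347 / 7173
Q_lat = 80.4 kW

80.4


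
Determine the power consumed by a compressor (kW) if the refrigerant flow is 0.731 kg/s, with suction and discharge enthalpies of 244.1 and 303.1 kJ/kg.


dh = 303.1 - 244.1 = 59.0 kJ/kg
W = m_dot * dh = 0.731 * 59.0 = 43.13 kW

43.13


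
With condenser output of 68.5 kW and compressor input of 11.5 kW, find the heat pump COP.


COP_hp = Q_cond / W
COP_hp = 68.5 / 11.5
COP_hp = 5.957

5.957


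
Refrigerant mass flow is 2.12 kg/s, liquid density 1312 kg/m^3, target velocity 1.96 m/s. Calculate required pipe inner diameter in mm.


A = m_dot / (rho * v) = 2.12 / (1312 * 1.96) = 0.0008244151319 m^2
d = sqrt(4*A/pi) * 1000
d = 32.4 mm

32.4


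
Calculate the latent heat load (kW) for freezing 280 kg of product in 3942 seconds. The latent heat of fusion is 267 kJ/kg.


Q_lat = m * h_fg / t
Q_lat = 280 * 267 / 3942
Q_lat = 18.96 kW

18.96


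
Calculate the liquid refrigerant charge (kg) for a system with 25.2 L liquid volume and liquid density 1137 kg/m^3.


Charge = V * rho / 1000
Charge = 25.2 * 1137 / 1000
Charge = 28.65 kg

28.65


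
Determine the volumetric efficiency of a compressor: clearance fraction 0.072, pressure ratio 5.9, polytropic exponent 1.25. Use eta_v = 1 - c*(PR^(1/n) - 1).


PR^(1/n) = 5.9^(1/1.25) = 4.13696274
eta_v = 1 - 0.072 * (4.13696274 - 1)
eta_v = 0.7741

0.7741


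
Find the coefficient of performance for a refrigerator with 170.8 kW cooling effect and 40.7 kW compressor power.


COP = Q_evap / W
COP = 170.8 / 40.7
COP = 4.197

4.197


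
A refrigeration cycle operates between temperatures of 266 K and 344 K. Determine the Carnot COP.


dT = 344 - 266 = 78 K
COP_carnot = T_cold / dT = 266 / 78
COP_carnot = 3.41

3.41


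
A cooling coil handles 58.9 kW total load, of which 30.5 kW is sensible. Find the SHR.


SHR = Q_sensible / Q_total
SHR = 30.5 / 58.9
SHR = 0.518

0.518
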